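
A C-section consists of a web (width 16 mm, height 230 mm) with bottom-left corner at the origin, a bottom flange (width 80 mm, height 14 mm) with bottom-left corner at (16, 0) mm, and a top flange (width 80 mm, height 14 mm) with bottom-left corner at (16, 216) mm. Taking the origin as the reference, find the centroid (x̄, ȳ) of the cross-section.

x̄ = 26.16 mm, ȳ = 115.00 mm

web: A = 16 × 230 = 3680.00, centroid at (8.00, 115.00).
bottom flange: A = 80 × 14 = 1120.00, centroid at (56.00, 7.00).
top flange: A = 80 × 14 = 1120.00, centroid at (56.00, 223.00).
ΣA = 5920.00 mm²
ΣAx̄ = (3680.00)(8.00) + (1120.00)(56.00) + (1120.00)(56.00) = 154880.00 mm³
ΣAȳ = (3680.00)(115.00) + (1120.00)(7.00) + (1120.00)(223.00) = 680800.00 mm³
x̄ = 154880.00 / 5920.00 = 26.16 mm
ȳ = 680800.00 / 5920.00 = 115.00 mm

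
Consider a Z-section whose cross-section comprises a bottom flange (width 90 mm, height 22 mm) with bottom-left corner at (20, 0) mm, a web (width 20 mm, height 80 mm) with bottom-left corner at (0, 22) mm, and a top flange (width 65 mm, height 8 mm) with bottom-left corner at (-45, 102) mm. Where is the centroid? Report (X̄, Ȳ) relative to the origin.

bottom flange: A = 90 × 22 = 1980.00, centroid at (65.00, 11.00).
web: A = 20 × 80 = 1600.00, centroid at (10.00, 62.00).
top flange: A = 65 × 8 = 520.00, centroid at (-12.50, 106.00).
ΣA = 4100.00 mm²
ΣAX̄ = (1980.00)(65.00) + (1600.00)(10.00) + (520.00)(-12.50) = 138200.00 mm³
ΣAȲ = (1980.00)(11.00) + (1600.00)(62.00) + (520.00)(106.00) = 176100.00 mm³
X̄ = 138200.00 / 4100.00 = 33.71 mm
Ȳ = 176100.00 / 4100.00 = 42.95 mm

X̄ = 33.71 mm, Ȳ = 42.95 mm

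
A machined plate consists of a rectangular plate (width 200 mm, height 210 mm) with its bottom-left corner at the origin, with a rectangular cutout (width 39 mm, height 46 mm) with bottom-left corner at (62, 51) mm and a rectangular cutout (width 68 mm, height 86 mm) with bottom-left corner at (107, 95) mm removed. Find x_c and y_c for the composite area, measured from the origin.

x_c = 93.99 mm, y_c = 101.00 mm

Part | A | x̄ᵢ | ȳᵢ | A·x̄ᵢ | A·ȳᵢ
plate | 42000.00 | 100.00 | 105.00 | 4200000.00 | 4410000.00
hole 1 | -1794.00 | 81.50 | 74.00 | -146211.00 | -132756.00
hole 2 | -5848.00 | 141.00 | 138.00 | -824568.00 | -807024.00
Σ | 34358.00 |  |  | 3229221.00 | 3470220.00
x_c = 3229221.00 / 34358.00 = 93.99 mm
y_c = 3470220.00 / 34358.00 = 101.00 mm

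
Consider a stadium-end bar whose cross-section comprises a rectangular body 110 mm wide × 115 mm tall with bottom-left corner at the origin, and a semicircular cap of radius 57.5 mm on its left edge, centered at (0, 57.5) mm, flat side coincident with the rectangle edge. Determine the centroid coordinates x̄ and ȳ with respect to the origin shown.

x̄ = 31.89 mm, ȳ = 57.50 mm

rectangular body: A = 110 × 115 = 12650.00, centroid at (55.00, 57.50).
semicircular end: A = ½π·57.5² = 5193.45, centroid at (-24.40, 57.50).
ΣA = 17843.45 mm², ΣAx̄ = 569010.42 mm³, ΣAȳ = 1025998.11 mm³.
x̄ = 569010.42/17843.45 = 31.89 mm; ȳ = 1025998.11/17843.45 = 57.50 mm.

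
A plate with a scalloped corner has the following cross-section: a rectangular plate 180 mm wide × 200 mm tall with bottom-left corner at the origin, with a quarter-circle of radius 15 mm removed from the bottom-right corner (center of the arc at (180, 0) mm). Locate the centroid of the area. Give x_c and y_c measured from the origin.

x_c = 89.59 mm, y_c = 100.46 mm

plate: A = 180 × 200 = 36000.00, centroid at (90.00, 100.00).
removed quarter-circle: A = −¼π·15² = -176.71, centroid at (173.63, 6.37).
ΣA = 35823.29 mm²
ΣAx_c = (36000.00)(90.00) + (-176.71)(173.63) = 3209316.37 mm³
ΣAy_c = (36000.00)(100.00) + (-176.71)(6.37) = 3598875.00 mm³
x_c = 3209316.37 / 35823.29 = 89.59 mm
y_c = 3598875.00 / 35823.29 = 100.46 mm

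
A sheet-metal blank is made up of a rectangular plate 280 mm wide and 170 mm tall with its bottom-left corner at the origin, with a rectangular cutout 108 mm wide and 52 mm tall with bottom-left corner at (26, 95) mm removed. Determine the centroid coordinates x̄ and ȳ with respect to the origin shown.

plate: A = 280 × 170 = 47600.00, centroid at (140.00, 85.00).
hole: A = −(108 × 52) = -5616.00, centroid at (80.00, 121.00).
ΣA = 41984.00 mm², ΣAx̄ = 6214720.00 mm³, ΣAȳ = 3366464.00 mm³.
x̄ = 6214720.00/41984.00 = 148.03 mm; ȳ = 3366464.00/41984.00 = 80.18 mm.

x̄ = 148.03 mm, ȳ = 80.18 mm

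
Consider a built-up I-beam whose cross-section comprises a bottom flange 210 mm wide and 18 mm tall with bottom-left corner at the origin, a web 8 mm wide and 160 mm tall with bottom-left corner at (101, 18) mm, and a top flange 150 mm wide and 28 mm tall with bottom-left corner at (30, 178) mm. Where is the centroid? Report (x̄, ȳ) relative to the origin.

x̄ = 105.00 mm, ȳ = 104.30 mm

bottom flange: A = 210 × 18 = 3780.00, centroid at (105.00, 9.00).
web: A = 8 × 160 = 1280.00, centroid at (105.00, 98.00).
top flange: A = 150 × 28 = 4200.00, centroid at (105.00, 192.00).
ΣA = 9260.00 mm², ΣAx̄ = 972300.00 mm³, ΣAȳ = 965860.00 mm³.
x̄ = 972300.00/9260.00 = 105.00 mm; ȳ = 965860.00/9260.00 = 104.30 mm.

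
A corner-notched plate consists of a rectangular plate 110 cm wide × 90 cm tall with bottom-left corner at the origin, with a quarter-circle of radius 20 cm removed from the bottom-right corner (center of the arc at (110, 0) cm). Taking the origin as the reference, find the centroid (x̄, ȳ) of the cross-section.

x̄ = 53.48 cm, ȳ = 46.20 cm

plate: A = 110 × 90 = 9900.00, centroid at (55.00, 45.00).
removed quarter-circle: A = −¼π·20² = -314.16, centroid at (101.51, 8.49).
ΣA = 9585.84 cm²
ΣAx̄ = (9900.00)(55.00) + (-314.16)(101.51) = 512609.15 cm³
ΣAȳ = (9900.00)(45.00) + (-314.16)(8.49) = 442833.33 cm³
x̄ = 512609.15 / 9585.84 = 53.48 cm
ȳ = 442833.33 / 9585.84 = 46.20 cm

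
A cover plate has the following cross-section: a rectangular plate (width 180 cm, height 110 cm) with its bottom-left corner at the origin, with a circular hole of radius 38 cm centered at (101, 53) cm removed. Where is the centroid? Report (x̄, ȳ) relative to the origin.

Part | A | x̄ᵢ | ȳᵢ | A·x̄ᵢ | A·ȳᵢ
plate | 19800.00 | 90.00 | 55.00 | 1782000.00 | 1089000.00
hole | -4536.46 | 101.00 | 53.00 | -458182.44 | -240432.37
Σ | 15263.54 |  |  | 1323817.56 | 848567.63
x̄ = 1323817.56 / 15263.54 = 86.73 cm
ȳ = 848567.63 / 15263.54 = 55.59 cm

x̄ = 86.73 cm, ȳ = 55.59 cm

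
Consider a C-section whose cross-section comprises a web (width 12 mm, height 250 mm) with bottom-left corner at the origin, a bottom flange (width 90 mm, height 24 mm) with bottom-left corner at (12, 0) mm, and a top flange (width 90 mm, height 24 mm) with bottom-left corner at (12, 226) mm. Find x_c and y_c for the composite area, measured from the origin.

x_c = 36.10 mm, y_c = 125.00 mm

web: A = 12 × 250 = 3000.00, centroid at (6.00, 125.00).
bottom flange: A = 90 × 24 = 2160.00, centroid at (57.00, 12.00).
top flange: A = 90 × 24 = 2160.00, centroid at (57.00, 238.00).
ΣA = 7320.00 mm²
ΣAx_c = (3000.00)(6.00) + (2160.00)(57.00) + (2160.00)(57.00) = 264240.00 mm³
ΣAy_c = (3000.00)(125.00) + (2160.00)(12.00) + (2160.00)(238.00) = 915000.00 mm³
x_c = 264240.00 / 7320.00 = 36.10 mm
y_c = 915000.00 / 7320.00 = 125.00 mm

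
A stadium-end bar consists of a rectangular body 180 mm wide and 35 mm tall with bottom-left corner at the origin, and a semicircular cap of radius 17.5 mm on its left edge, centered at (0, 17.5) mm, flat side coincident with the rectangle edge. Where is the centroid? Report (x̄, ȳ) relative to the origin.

x̄ = 83.09 mm, ȳ = 17.50 mm

rectangular body: A = 180 × 35 = 6300.00, centroid at (90.00, 17.50).
semicircular end: A = ½π·17.5² = 481.06, centroid at (-7.43, 17.50).
ΣA = 6781.06 mm²
ΣAx̄ = (6300.00)(90.00) + (481.06)(-7.43) = 563427.08 mm³
ΣAȳ = (6300.00)(17.50) + (481.06)(17.50) = 118668.49 mm³
x̄ = 563427.08 / 6781.06 = 83.09 mm
ȳ = 118668.49 / 6781.06 = 17.50 mm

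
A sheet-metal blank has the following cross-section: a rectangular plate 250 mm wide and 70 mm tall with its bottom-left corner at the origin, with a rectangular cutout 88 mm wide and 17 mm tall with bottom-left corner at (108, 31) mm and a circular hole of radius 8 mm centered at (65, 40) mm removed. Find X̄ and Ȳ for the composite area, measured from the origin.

X̄ = 123.21 mm, Ȳ = 34.51 mm

plate: A = 250 × 70 = 17500.00, centroid at (125.00, 35.00).
hole 1: A = −(88 × 17) = -1496.00, centroid at (152.00, 39.50).
hole 2: A = −π·8² = -201.06, centroid at (65.00, 40.00).
ΣA = 15802.94 mm², ΣAX̄ = 1947038.97 mm³, ΣAȲ = 545365.52 mm³.
X̄ = 1947038.97/15802.94 = 123.21 mm; Ȳ = 545365.52/15802.94 = 34.51 mm.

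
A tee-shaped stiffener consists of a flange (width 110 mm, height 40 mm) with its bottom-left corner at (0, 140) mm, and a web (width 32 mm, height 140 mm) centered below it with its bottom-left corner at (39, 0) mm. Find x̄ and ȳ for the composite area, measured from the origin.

web: A = 32 × 140 = 4480.00, centroid at (55.00, 70.00).
flange: A = 110 × 40 = 4400.00, centroid at (55.00, 160.00).
ΣA = 8880.00 mm²
ΣAx̄ = (4480.00)(55.00) + (4400.00)(55.00) = 488400.00 mm³
ΣAȳ = (4480.00)(70.00) + (4400.00)(160.00) = 1017600.00 mm³
x̄ = 488400.00 / 8880.00 = 55.00 mm
ȳ = 1017600.00 / 8880.00 = 114.59 mm

x̄ = 55.00 mm, ȳ = 114.59 mm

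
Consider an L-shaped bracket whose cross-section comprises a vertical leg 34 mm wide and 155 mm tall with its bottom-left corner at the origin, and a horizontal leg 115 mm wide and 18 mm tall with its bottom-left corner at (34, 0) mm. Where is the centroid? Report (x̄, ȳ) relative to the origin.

vertical leg: A = 34 × 155 = 5270.00, centroid at (17.00, 77.50).
horizontal leg: A = 115 × 18 = 2070.00, centroid at (91.50, 9.00).
ΣA = 7340.00 mm², ΣAx̄ = 278995.00 mm³, ΣAȳ = 427055.00 mm³.
x̄ = 278995.00/7340.00 = 38.01 mm; ȳ = 427055.00/7340.00 = 58.18 mm.

x̄ = 38.01 mm, ȳ = 58.18 mm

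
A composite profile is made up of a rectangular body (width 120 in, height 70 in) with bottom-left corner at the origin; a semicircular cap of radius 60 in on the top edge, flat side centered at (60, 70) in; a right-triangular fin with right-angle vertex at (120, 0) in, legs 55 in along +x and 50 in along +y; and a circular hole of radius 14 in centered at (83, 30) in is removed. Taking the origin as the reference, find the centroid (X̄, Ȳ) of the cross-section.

rectangular body: A = 120 × 70 = 8400.00, centroid at (60.00, 35.00).
semicircular top: A = ½π·60² = 5654.87, centroid at (60.00, 95.46).
triangular fin: A = ½·55·50 = 1375.00, centroid at (138.33, 16.67).
hole: A = −π·14² = -615.75, centroid at (83.00, 30.00).
ΣA = 14814.11 in², ΣAX̄ = 982392.91 in³, ΣAȲ = 838284.78 in³.
X̄ = 982392.91/14814.11 = 66.31 in; Ȳ = 838284.78/14814.11 = 56.59 in.

X̄ = 66.31 in, Ȳ = 56.59 in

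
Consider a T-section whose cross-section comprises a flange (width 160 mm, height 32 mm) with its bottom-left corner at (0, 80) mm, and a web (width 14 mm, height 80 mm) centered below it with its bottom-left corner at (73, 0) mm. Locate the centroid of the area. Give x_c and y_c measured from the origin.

web: A = 14 × 80 = 1120.00, centroid at (80.00, 40.00).
flange: A = 160 × 32 = 5120.00, centroid at (80.00, 96.00).
ΣA = 6240.00 mm²
ΣAx_c = (1120.00)(80.00) + (5120.00)(80.00) = 499200.00 mm³
ΣAy_c = (1120.00)(40.00) + (5120.00)(96.00) = 536320.00 mm³
x_c = 499200.00 / 6240.00 = 80.00 mm
y_c = 536320.00 / 6240.00 = 85.95 mm

x_c = 80.00 mm, y_c = 85.95 mm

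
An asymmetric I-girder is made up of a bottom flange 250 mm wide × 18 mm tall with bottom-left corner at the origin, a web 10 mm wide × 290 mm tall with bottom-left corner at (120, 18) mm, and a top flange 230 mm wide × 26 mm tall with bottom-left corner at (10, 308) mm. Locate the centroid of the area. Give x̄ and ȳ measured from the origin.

bottom flange: A = 250 × 18 = 4500.00, centroid at (125.00, 9.00).
web: A = 10 × 290 = 2900.00, centroid at (125.00, 163.00).
top flange: A = 230 × 26 = 5980.00, centroid at (125.00, 321.00).
ΣA = 13380.00 mm²
ΣAx̄ = (4500.00)(125.00) + (2900.00)(125.00) + (5980.00)(125.00) = 1672500.00 mm³
ΣAȳ = (4500.00)(9.00) + (2900.00)(163.00) + (5980.00)(321.00) = 2432780.00 mm³
x̄ = 1672500.00 / 13380.00 = 125.00 mm
ȳ = 2432780.00 / 13380.00 = 181.82 mm

x̄ = 125.00 mm, ȳ = 181.82 mm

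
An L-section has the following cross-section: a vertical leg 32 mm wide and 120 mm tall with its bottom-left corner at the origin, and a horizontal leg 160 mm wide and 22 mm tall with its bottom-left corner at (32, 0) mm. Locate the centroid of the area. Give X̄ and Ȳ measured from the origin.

X̄ = 61.91 mm, Ȳ = 36.57 mm

vertical leg: A = 32 × 120 = 3840.00, centroid at (16.00, 60.00).
horizontal leg: A = 160 × 22 = 3520.00, centroid at (112.00, 11.00).
ΣA = 7360.00 mm²
ΣAX̄ = (3840.00)(16.00) + (3520.00)(112.00) = 455680.00 mm³
ΣAȲ = (3840.00)(60.00) + (3520.00)(11.00) = 269120.00 mm³
X̄ = 455680.00 / 7360.00 = 61.91 mm
Ȳ = 269120.00 / 7360.00 = 36.57 mm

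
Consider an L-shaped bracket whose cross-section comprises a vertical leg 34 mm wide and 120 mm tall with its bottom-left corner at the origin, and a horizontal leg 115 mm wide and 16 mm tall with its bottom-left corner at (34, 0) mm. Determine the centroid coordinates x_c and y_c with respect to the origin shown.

x_c = 40.16 mm, y_c = 43.84 mm

vertical leg: A = 34 × 120 = 4080.00, centroid at (17.00, 60.00).
horizontal leg: A = 115 × 16 = 1840.00, centroid at (91.50, 8.00).
ΣA = 5920.00 mm², ΣAx_c = 237720.00 mm³, ΣAy_c = 259520.00 mm³.
x_c = 237720.00/5920.00 = 40.16 mm; y_c = 259520.00/5920.00 = 43.84 mm.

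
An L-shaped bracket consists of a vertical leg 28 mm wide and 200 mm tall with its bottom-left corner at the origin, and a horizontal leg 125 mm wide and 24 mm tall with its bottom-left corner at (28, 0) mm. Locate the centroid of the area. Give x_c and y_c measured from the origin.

Part | A | x̄ᵢ | ȳᵢ | A·x̄ᵢ | A·ȳᵢ
vertical leg | 5600.00 | 14.00 | 100.00 | 78400.00 | 560000.00
horizontal leg | 3000.00 | 90.50 | 12.00 | 271500.00 | 36000.00
Σ | 8600.00 |  |  | 349900.00 | 596000.00
x_c = 349900.00 / 8600.00 = 40.69 mm
y_c = 596000.00 / 8600.00 = 69.30 mm

x_c = 40.69 mm, y_c = 69.30 mm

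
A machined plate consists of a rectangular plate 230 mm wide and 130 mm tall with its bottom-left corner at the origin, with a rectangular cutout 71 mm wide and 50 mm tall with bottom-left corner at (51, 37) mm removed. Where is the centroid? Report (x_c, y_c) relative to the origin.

x_c = 118.84 mm, y_c = 65.40 mm

plate: A = 230 × 130 = 29900.00, centroid at (115.00, 65.00).
hole: A = −(71 × 50) = -3550.00, centroid at (86.50, 62.00).
ΣA = 26350.00 mm²
ΣAx_c = (29900.00)(115.00) + (-3550.00)(86.50) = 3131425.00 mm³
ΣAy_c = (29900.00)(65.00) + (-3550.00)(62.00) = 1723400.00 mm³
x_c = 3131425.00 / 26350.00 = 118.84 mm
y_c = 1723400.00 / 26350.00 = 65.40 mm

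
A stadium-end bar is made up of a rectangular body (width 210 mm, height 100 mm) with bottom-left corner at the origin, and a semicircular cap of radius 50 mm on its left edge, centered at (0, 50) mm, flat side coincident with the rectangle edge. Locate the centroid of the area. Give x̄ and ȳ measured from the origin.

x̄ = 85.12 mm, ȳ = 50.00 mm

rectangular body: A = 210 × 100 = 21000.00, centroid at (105.00, 50.00).
semicircular end: A = ½π·50² = 3926.99, centroid at (-21.22, 50.00).
ΣA = 24926.99 mm²
ΣAx̄ = (21000.00)(105.00) + (3926.99)(-21.22) = 2121666.67 mm³
ΣAȳ = (21000.00)(50.00) + (3926.99)(50.00) = 1246349.54 mm³
x̄ = 2121666.67 / 24926.99 = 85.12 mm
ȳ = 1246349.54 / 24926.99 = 50.00 mm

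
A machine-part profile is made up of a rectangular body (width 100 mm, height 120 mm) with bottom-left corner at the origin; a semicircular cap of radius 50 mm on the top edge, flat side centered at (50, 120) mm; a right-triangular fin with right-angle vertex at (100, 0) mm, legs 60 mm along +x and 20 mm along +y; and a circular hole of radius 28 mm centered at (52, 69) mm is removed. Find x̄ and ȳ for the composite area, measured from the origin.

x̄ = 52.64 mm, ȳ = 78.83 mm

rectangular body: A = 100 × 120 = 12000.00, centroid at (50.00, 60.00).
semicircular top: A = ½π·50² = 3926.99, centroid at (50.00, 141.22).
triangular fin: A = ½·60·20 = 600.00, centroid at (120.00, 6.67).
hole: A = −π·28² = -2463.01, centroid at (52.00, 69.00).
ΣA = 14063.98 mm²
ΣAx̄ = (12000.00)(50.00) + (3926.99)(50.00) + (600.00)(120.00) + (-2463.01)(52.00) = 740273.09 mm³
ΣAȳ = (12000.00)(60.00) + (3926.99)(141.22) + (600.00)(6.67) + (-2463.01)(69.00) = 1108624.64 mm³
x̄ = 740273.09 / 14063.98 = 52.64 mm
ȳ = 1108624.64 / 14063.98 = 78.83 mm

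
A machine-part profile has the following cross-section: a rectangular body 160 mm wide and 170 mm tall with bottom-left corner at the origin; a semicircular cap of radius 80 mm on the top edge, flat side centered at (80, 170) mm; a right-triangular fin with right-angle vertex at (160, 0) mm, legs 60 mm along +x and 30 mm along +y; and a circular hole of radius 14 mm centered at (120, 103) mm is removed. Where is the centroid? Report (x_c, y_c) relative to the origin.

x_c = 81.74 mm, y_c = 114.76 mm

rectangular body: A = 160 × 170 = 27200.00, centroid at (80.00, 85.00).
semicircular top: A = ½π·80² = 10053.10, centroid at (80.00, 203.95).
triangular fin: A = ½·60·30 = 900.00, centroid at (180.00, 10.00).
hole: A = −π·14² = -615.75, centroid at (120.00, 103.00).
ΣA = 37537.34 mm²
ΣAx_c = (27200.00)(80.00) + (10053.10)(80.00) + (900.00)(180.00) + (-615.75)(120.00) = 3068357.46 mm³
ΣAy_c = (27200.00)(85.00) + (10053.10)(203.95) + (900.00)(10.00) + (-615.75)(103.00) = 4307937.26 mm³
x_c = 3068357.46 / 37537.34 = 81.74 mm
y_c = 4307937.26 / 37537.34 = 114.76 mm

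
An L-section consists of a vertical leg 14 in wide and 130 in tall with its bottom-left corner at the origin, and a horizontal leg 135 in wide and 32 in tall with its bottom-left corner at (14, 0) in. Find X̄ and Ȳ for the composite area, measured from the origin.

vertical leg: A = 14 × 130 = 1820.00, centroid at (7.00, 65.00).
horizontal leg: A = 135 × 32 = 4320.00, centroid at (81.50, 16.00).
ΣA = 6140.00 in²
ΣAX̄ = (1820.00)(7.00) + (4320.00)(81.50) = 364820.00 in³
ΣAȲ = (1820.00)(65.00) + (4320.00)(16.00) = 187420.00 in³
X̄ = 364820.00 / 6140.00 = 59.42 in
Ȳ = 187420.00 / 6140.00 = 30.52 in

X̄ = 59.42 in, Ȳ = 30.52 in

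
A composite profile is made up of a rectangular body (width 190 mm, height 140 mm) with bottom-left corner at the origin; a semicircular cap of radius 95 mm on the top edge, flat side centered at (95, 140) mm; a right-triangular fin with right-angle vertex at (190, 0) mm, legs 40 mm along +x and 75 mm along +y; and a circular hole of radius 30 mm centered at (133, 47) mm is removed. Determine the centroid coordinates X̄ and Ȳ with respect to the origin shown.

X̄ = 96.40 mm, Ȳ = 109.58 mm

rectangular body: A = 190 × 140 = 26600.00, centroid at (95.00, 70.00).
semicircular top: A = ½π·95² = 14176.44, centroid at (95.00, 180.32).
triangular fin: A = ½·40·75 = 1500.00, centroid at (203.33, 25.00).
hole: A = −π·30² = -2827.43, centroid at (133.00, 47.00).
ΣA = 39449.00 mm²
ΣAX̄ = (26600.00)(95.00) + (14176.44)(95.00) + (1500.00)(203.33) + (-2827.43)(133.00) = 3802712.86 mm³
ΣAȲ = (26600.00)(70.00) + (14176.44)(180.32) + (1500.00)(25.00) + (-2827.43)(47.00) = 4322895.12 mm³
X̄ = 3802712.86 / 39449.00 = 96.40 mm
Ȳ = 4322895.12 / 39449.00 = 109.58 mm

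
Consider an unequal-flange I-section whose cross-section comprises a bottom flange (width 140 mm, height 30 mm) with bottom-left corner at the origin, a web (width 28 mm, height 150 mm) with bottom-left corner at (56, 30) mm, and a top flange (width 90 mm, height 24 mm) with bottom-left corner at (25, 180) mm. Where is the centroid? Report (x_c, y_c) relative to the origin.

x_c = 70.00 mm, y_c = 87.00 mm

Part | A | x̄ᵢ | ȳᵢ | A·x̄ᵢ | A·ȳᵢ
bottom flange | 4200.00 | 70.00 | 15.00 | 294000.00 | 63000.00
web | 4200.00 | 70.00 | 105.00 | 294000.00 | 441000.00
top flange | 2160.00 | 70.00 | 192.00 | 151200.00 | 414720.00
Σ | 10560.00 |  |  | 739200.00 | 918720.00
x_c = 739200.00 / 10560.00 = 70.00 mm
y_c = 918720.00 / 10560.00 = 87.00 mm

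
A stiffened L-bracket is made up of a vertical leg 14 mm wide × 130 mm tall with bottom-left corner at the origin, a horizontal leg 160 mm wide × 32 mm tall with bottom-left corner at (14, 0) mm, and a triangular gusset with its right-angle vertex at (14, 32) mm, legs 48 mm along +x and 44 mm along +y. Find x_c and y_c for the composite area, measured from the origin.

Part | A | x̄ᵢ | ȳᵢ | A·x̄ᵢ | A·ȳᵢ
vertical leg | 1820.00 | 7.00 | 65.00 | 12740.00 | 118300.00
horizontal leg | 5120.00 | 94.00 | 16.00 | 481280.00 | 81920.00
gusset | 1056.00 | 30.00 | 46.67 | 31680.00 | 49280.00
Σ | 7996.00 |  |  | 525700.00 | 249500.00
x_c = 525700.00 / 7996.00 = 65.75 mm
y_c = 249500.00 / 7996.00 = 31.20 mm

x_c = 65.75 mm, y_c = 31.20 mm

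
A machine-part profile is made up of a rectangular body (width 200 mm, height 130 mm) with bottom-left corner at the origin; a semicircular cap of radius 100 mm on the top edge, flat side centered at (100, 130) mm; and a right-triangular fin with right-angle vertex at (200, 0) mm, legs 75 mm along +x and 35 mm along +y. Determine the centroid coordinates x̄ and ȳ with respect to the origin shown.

x̄ = 103.81 mm, ȳ = 102.60 mm

Part | A | x̄ᵢ | ȳᵢ | A·x̄ᵢ | A·ȳᵢ
rectangular body | 26000.00 | 100.00 | 65.00 | 2600000.00 | 1690000.00
semicircular top | 15707.96 | 100.00 | 172.44 | 1570796.33 | 2708701.89
triangular fin | 1312.50 | 225.00 | 11.67 | 295312.50 | 15312.50
Σ | 43020.46 |  |  | 4466108.83 | 4414014.39
x̄ = 4466108.83 / 43020.46 = 103.81 mm
ȳ = 4414014.39 / 43020.46 = 102.60 mm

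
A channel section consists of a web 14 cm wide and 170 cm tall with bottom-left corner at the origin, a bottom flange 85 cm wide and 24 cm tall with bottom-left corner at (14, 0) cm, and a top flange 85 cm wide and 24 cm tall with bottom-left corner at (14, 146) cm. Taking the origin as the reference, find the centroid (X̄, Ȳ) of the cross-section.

X̄ = 38.26 cm, Ȳ = 85.00 cm

web: A = 14 × 170 = 2380.00, centroid at (7.00, 85.00).
bottom flange: A = 85 × 24 = 2040.00, centroid at (56.50, 12.00).
top flange: A = 85 × 24 = 2040.00, centroid at (56.50, 158.00).
ΣA = 6460.00 cm²
ΣAX̄ = (2380.00)(7.00) + (2040.00)(56.50) + (2040.00)(56.50) = 247180.00 cm³
ΣAȲ = (2380.00)(85.00) + (2040.00)(12.00) + (2040.00)(158.00) = 549100.00 cm³
X̄ = 247180.00 / 6460.00 = 38.26 cm
Ȳ = 549100.00 / 6460.00 = 85.00 cm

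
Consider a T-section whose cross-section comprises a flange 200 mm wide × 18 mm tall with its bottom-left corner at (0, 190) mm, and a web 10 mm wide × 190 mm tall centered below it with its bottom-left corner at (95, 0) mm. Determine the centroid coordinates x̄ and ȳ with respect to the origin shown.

web: A = 10 × 190 = 1900.00, centroid at (100.00, 95.00).
flange: A = 200 × 18 = 3600.00, centroid at (100.00, 199.00).
ΣA = 5500.00 mm², ΣAx̄ = 550000.00 mm³, ΣAȳ = 896900.00 mm³.
x̄ = 550000.00/5500.00 = 100.00 mm; ȳ = 896900.00/5500.00 = 163.07 mm.

x̄ = 100.00 mm, ȳ = 163.07 mm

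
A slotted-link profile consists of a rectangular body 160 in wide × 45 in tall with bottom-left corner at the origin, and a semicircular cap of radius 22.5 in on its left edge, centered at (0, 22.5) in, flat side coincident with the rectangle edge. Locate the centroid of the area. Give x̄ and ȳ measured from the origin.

x̄ = 71.09 in, ȳ = 22.50 in

rectangular body: A = 160 × 45 = 7200.00, centroid at (80.00, 22.50).
semicircular end: A = ½π·22.5² = 795.22, centroid at (-9.55, 22.50).
ΣA = 7995.22 in², ΣAx̄ = 568406.25 in³, ΣAȳ = 179892.35 in³.
x̄ = 568406.25/7995.22 = 71.09 in; ȳ = 179892.35/7995.22 = 22.50 in.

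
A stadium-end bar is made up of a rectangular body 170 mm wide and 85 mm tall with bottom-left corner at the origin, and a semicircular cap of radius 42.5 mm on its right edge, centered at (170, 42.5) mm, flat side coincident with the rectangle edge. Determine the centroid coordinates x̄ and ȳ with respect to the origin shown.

rectangular body: A = 170 × 85 = 14450.00, centroid at (85.00, 42.50).
semicircular end: A = ½π·42.5² = 2837.25, centroid at (188.04, 42.50).
ΣA = 17287.25 mm², ΣAx̄ = 1761759.73 mm³, ΣAȳ = 734708.16 mm³.
x̄ = 1761759.73/17287.25 = 101.91 mm; ȳ = 734708.16/17287.25 = 42.50 mm.

x̄ = 101.91 mm, ȳ = 42.50 mm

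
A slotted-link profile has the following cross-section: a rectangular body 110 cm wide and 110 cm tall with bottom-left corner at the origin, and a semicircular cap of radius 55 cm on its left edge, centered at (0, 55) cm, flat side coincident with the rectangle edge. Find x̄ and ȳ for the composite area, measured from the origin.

x̄ = 32.91 cm, ȳ = 55.00 cm

rectangular body: A = 110 × 110 = 12100.00, centroid at (55.00, 55.00).
semicircular end: A = ½π·55² = 4751.66, centroid at (-23.34, 55.00).
ΣA = 16851.66 cm², ΣAx̄ = 554583.33 cm³, ΣAȳ = 926841.24 cm³.
x̄ = 554583.33/16851.66 = 32.91 cm; ȳ = 926841.24/16851.66 = 55.00 cm.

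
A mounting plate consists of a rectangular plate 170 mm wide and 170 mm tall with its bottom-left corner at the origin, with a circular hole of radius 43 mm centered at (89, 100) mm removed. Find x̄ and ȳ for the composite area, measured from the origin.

plate: A = 170 × 170 = 28900.00, centroid at (85.00, 85.00).
hole: A = −π·43² = -5808.80, centroid at (89.00, 100.00).
ΣA = 23091.20 mm², ΣAx̄ = 1939516.37 mm³, ΣAȳ = 1875619.52 mm³.
x̄ = 1939516.37/23091.20 = 83.99 mm; ȳ = 1875619.52/23091.20 = 81.23 mm.

x̄ = 83.99 mm, ȳ = 81.23 mm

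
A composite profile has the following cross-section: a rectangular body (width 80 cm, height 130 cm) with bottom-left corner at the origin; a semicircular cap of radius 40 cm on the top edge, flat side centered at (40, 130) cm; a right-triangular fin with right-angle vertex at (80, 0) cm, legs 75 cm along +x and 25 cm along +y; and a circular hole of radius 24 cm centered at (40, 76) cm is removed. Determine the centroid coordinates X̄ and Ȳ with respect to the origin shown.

rectangular body: A = 80 × 130 = 10400.00, centroid at (40.00, 65.00).
semicircular top: A = ½π·40² = 2513.27, centroid at (40.00, 146.98).
triangular fin: A = ½·75·25 = 937.50, centroid at (105.00, 8.33).
hole: A = −π·24² = -1809.56, centroid at (40.00, 76.00).
ΣA = 12041.22 cm², ΣAX̄ = 542586.17 cm³, ΣAȲ = 915678.44 cm³.
X̄ = 542586.17/12041.22 = 45.06 cm; Ȳ = 915678.44/12041.22 = 76.05 cm.

X̄ = 45.06 cm, Ȳ = 76.05 cm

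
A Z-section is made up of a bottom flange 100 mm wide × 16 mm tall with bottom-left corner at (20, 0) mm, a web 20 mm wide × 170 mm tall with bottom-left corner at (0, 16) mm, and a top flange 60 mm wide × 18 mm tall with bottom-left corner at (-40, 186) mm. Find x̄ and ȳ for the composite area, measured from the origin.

x̄ = 22.24 mm, ȳ = 93.22 mm

bottom flange: A = 100 × 16 = 1600.00, centroid at (70.00, 8.00).
web: A = 20 × 170 = 3400.00, centroid at (10.00, 101.00).
top flange: A = 60 × 18 = 1080.00, centroid at (-10.00, 195.00).
ΣA = 6080.00 mm²
ΣAx̄ = (1600.00)(70.00) + (3400.00)(10.00) + (1080.00)(-10.00) = 135200.00 mm³
ΣAȳ = (1600.00)(8.00) + (3400.00)(101.00) + (1080.00)(195.00) = 566800.00 mm³
x̄ = 135200.00 / 6080.00 = 22.24 mm
ȳ = 566800.00 / 6080.00 = 93.22 mm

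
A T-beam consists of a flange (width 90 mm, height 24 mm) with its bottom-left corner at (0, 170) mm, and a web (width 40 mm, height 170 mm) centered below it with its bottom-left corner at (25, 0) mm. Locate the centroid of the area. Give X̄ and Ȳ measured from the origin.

Part | A | x̄ᵢ | ȳᵢ | A·x̄ᵢ | A·ȳᵢ
web | 6800.00 | 45.00 | 85.00 | 306000.00 | 578000.00
flange | 2160.00 | 45.00 | 182.00 | 97200.00 | 393120.00
Σ | 8960.00 |  |  | 403200.00 | 971120.00
X̄ = 403200.00 / 8960.00 = 45.00 mm
Ȳ = 971120.00 / 8960.00 = 108.38 mm

X̄ = 45.00 mm, Ȳ = 108.38 mm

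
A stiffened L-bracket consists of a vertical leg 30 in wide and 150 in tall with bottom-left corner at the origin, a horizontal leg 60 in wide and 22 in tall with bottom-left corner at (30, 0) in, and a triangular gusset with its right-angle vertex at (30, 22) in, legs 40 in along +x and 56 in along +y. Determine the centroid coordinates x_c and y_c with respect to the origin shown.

vertical leg: A = 30 × 150 = 4500.00, centroid at (15.00, 75.00).
horizontal leg: A = 60 × 22 = 1320.00, centroid at (60.00, 11.00).
gusset: A = ½·40·56 = 1120.00, centroid at (43.33, 40.67).
ΣA = 6940.00 in²
ΣAx_c = (4500.00)(15.00) + (1320.00)(60.00) + (1120.00)(43.33) = 195233.33 in³
ΣAy_c = (4500.00)(75.00) + (1320.00)(11.00) + (1120.00)(40.67) = 397566.67 in³
x_c = 195233.33 / 6940.00 = 28.13 in
y_c = 397566.67 / 6940.00 = 57.29 in

x_c = 28.13 in, y_c = 57.29 in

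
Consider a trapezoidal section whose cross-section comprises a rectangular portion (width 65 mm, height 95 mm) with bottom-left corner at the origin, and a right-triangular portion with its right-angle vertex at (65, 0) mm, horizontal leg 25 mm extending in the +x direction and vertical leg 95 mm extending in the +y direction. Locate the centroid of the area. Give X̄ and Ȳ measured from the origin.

rectangular portion: A = 65 × 95 = 6175.00, centroid at (32.50, 47.50).
triangular portion: A = ½·25·95 = 1187.50, centroid at (73.33, 31.67).
ΣA = 7362.50 mm²
ΣAX̄ = (6175.00)(32.50) + (1187.50)(73.33) = 287770.83 mm³
ΣAȲ = (6175.00)(47.50) + (1187.50)(31.67) = 330916.67 mm³
X̄ = 287770.83 / 7362.50 = 39.09 mm
Ȳ = 330916.67 / 7362.50 = 44.95 mm

X̄ = 39.09 mm, Ȳ = 44.95 mm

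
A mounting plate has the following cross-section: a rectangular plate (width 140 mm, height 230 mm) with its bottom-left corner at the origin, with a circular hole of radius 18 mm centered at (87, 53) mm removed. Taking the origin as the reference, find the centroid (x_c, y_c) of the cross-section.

plate: A = 140 × 230 = 32200.00, centroid at (70.00, 115.00).
hole: A = −π·18² = -1017.88, centroid at (87.00, 53.00).
ΣA = 31182.12 mm², ΣAx_c = 2165444.79 mm³, ΣAy_c = 3649052.57 mm³.
x_c = 2165444.79/31182.12 = 69.45 mm; y_c = 3649052.57/31182.12 = 117.02 mm.

x_c = 69.45 mm, y_c = 117.02 mm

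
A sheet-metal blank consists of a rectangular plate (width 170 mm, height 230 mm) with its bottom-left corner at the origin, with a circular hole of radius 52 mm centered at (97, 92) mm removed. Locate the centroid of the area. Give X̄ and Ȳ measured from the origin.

Part | A | x̄ᵢ | ȳᵢ | A·x̄ᵢ | A·ȳᵢ
plate | 39100.00 | 85.00 | 115.00 | 3323500.00 | 4496500.00
hole | -8494.87 | 97.00 | 92.00 | -824002.05 | -781527.72
Σ | 30605.13 |  |  | 2499497.95 | 3714972.28
X̄ = 2499497.95 / 30605.13 = 81.67 mm
Ȳ = 3714972.28 / 30605.13 = 121.38 mm

X̄ = 81.67 mm, Ȳ = 121.38 mm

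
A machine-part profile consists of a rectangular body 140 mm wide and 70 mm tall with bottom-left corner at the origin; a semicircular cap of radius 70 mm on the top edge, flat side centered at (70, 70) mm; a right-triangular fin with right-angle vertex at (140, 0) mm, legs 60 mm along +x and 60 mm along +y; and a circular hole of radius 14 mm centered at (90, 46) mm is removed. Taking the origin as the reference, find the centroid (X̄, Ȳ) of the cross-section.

rectangular body: A = 140 × 70 = 9800.00, centroid at (70.00, 35.00).
semicircular top: A = ½π·70² = 7696.90, centroid at (70.00, 99.71).
triangular fin: A = ½·60·60 = 1800.00, centroid at (160.00, 20.00).
hole: A = −π·14² = -615.75, centroid at (90.00, 46.00).
ΣA = 18681.15 mm²
ΣAX̄ = (9800.00)(70.00) + (7696.90)(70.00) + (1800.00)(160.00) + (-615.75)(90.00) = 1457365.45 mm³
ΣAȲ = (9800.00)(35.00) + (7696.90)(99.71) + (1800.00)(20.00) + (-615.75)(46.00) = 1118125.21 mm³
X̄ = 1457365.45 / 18681.15 = 78.01 mm
Ȳ = 1118125.21 / 18681.15 = 59.85 mm

X̄ = 78.01 mm, Ȳ = 59.85 mm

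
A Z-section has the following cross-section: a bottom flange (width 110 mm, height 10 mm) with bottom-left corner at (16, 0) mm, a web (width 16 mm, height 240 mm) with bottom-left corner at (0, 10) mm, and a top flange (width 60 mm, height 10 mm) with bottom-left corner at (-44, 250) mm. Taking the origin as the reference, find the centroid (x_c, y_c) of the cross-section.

x_c = 18.13 mm, y_c = 118.72 mm

bottom flange: A = 110 × 10 = 1100.00, centroid at (71.00, 5.00).
web: A = 16 × 240 = 3840.00, centroid at (8.00, 130.00).
top flange: A = 60 × 10 = 600.00, centroid at (-14.00, 255.00).
ΣA = 5540.00 mm², ΣAx_c = 100420.00 mm³, ΣAy_c = 657700.00 mm³.
x_c = 100420.00/5540.00 = 18.13 mm; y_c = 657700.00/5540.00 = 118.72 mm.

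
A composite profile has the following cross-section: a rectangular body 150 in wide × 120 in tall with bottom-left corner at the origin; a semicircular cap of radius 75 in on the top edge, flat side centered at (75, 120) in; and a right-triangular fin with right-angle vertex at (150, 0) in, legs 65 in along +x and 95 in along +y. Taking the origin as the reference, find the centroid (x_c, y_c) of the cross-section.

rectangular body: A = 150 × 120 = 18000.00, centroid at (75.00, 60.00).
semicircular top: A = ½π·75² = 8835.73, centroid at (75.00, 151.83).
triangular fin: A = ½·65·95 = 3087.50, centroid at (171.67, 31.67).
ΣA = 29923.23 in²
ΣAx_c = (18000.00)(75.00) + (8835.73)(75.00) + (3087.50)(171.67) = 2542700.53 in³
ΣAy_c = (18000.00)(60.00) + (8835.73)(151.83) + (3087.50)(31.67) = 2519308.35 in³
x_c = 2542700.53 / 29923.23 = 84.97 in
y_c = 2519308.35 / 29923.23 = 84.19 in

x_c = 84.97 in, y_c = 84.19 in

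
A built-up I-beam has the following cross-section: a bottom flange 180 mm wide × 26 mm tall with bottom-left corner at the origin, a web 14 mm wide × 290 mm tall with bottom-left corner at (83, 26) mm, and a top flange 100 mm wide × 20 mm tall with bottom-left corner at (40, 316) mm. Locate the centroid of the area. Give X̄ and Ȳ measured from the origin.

bottom flange: A = 180 × 26 = 4680.00, centroid at (90.00, 13.00).
web: A = 14 × 290 = 4060.00, centroid at (90.00, 171.00).
top flange: A = 100 × 20 = 2000.00, centroid at (90.00, 326.00).
ΣA = 10740.00 mm²
ΣAX̄ = (4680.00)(90.00) + (4060.00)(90.00) + (2000.00)(90.00) = 966600.00 mm³
ΣAȲ = (4680.00)(13.00) + (4060.00)(171.00) + (2000.00)(326.00) = 1407100.00 mm³
X̄ = 966600.00 / 10740.00 = 90.00 mm
Ȳ = 1407100.00 / 10740.00 = 131.01 mm

X̄ = 90.00 mm, Ȳ = 131.01 mm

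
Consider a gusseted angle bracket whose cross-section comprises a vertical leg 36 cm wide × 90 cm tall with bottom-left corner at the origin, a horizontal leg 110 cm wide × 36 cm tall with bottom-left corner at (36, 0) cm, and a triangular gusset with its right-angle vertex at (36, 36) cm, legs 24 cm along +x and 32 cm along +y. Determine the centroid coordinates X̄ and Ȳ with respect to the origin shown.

X̄ = 57.43 cm, Ȳ = 30.99 cm

vertical leg: A = 36 × 90 = 3240.00, centroid at (18.00, 45.00).
horizontal leg: A = 110 × 36 = 3960.00, centroid at (91.00, 18.00).
gusset: A = ½·24·32 = 384.00, centroid at (44.00, 46.67).
ΣA = 7584.00 cm², ΣAX̄ = 435576.00 cm³, ΣAȲ = 235000.00 cm³.
X̄ = 435576.00/7584.00 = 57.43 cm; Ȳ = 235000.00/7584.00 = 30.99 cm.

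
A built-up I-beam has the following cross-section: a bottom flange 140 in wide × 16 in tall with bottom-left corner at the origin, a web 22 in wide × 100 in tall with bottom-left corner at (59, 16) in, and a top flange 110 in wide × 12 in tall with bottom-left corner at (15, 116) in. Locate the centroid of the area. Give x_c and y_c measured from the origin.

x_c = 70.00 in, y_c = 56.28 in

Part | A | x̄ᵢ | ȳᵢ | A·x̄ᵢ | A·ȳᵢ
bottom flange | 2240.00 | 70.00 | 8.00 | 156800.00 | 17920.00
web | 2200.00 | 70.00 | 66.00 | 154000.00 | 145200.00
top flange | 1320.00 | 70.00 | 122.00 | 92400.00 | 161040.00
Σ | 5760.00 |  |  | 403200.00 | 324160.00
x_c = 403200.00 / 5760.00 = 70.00 in
y_c = 324160.00 / 5760.00 = 56.28 in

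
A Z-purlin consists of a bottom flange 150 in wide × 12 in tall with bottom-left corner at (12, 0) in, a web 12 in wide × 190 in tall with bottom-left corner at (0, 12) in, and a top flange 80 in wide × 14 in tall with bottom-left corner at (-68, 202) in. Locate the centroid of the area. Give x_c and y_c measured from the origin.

bottom flange: A = 150 × 12 = 1800.00, centroid at (87.00, 6.00).
web: A = 12 × 190 = 2280.00, centroid at (6.00, 107.00).
top flange: A = 80 × 14 = 1120.00, centroid at (-28.00, 209.00).
ΣA = 5200.00 in², ΣAx_c = 138920.00 in³, ΣAy_c = 488840.00 in³.
x_c = 138920.00/5200.00 = 26.72 in; y_c = 488840.00/5200.00 = 94.01 in.

x_c = 26.72 in, y_c = 94.01 in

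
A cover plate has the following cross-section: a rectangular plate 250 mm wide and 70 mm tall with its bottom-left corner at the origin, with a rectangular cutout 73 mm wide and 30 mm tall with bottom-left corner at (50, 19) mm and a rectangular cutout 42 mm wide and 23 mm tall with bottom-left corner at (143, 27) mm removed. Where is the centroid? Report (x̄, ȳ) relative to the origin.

plate: A = 250 × 70 = 17500.00, centroid at (125.00, 35.00).
hole 1: A = −(73 × 30) = -2190.00, centroid at (86.50, 34.00).
hole 2: A = −(42 × 23) = -966.00, centroid at (164.00, 38.50).
ΣA = 14344.00 mm²
ΣAx̄ = (17500.00)(125.00) + (-2190.00)(86.50) + (-966.00)(164.00) = 1839641.00 mm³
ΣAȳ = (17500.00)(35.00) + (-2190.00)(34.00) + (-966.00)(38.50) = 500849.00 mm³
x̄ = 1839641.00 / 14344.00 = 128.25 mm
ȳ = 500849.00 / 14344.00 = 34.92 mm

x̄ = 128.25 mm, ȳ = 34.92 mm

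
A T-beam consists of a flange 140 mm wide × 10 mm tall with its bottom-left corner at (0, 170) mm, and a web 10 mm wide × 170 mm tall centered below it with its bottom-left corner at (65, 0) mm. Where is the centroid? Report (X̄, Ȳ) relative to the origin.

web: A = 10 × 170 = 1700.00, centroid at (70.00, 85.00).
flange: A = 140 × 10 = 1400.00, centroid at (70.00, 175.00).
ΣA = 3100.00 mm², ΣAX̄ = 217000.00 mm³, ΣAȲ = 389500.00 mm³.
X̄ = 217000.00/3100.00 = 70.00 mm; Ȳ = 389500.00/3100.00 = 125.65 mm.

X̄ = 70.00 mm, Ȳ = 125.65 mm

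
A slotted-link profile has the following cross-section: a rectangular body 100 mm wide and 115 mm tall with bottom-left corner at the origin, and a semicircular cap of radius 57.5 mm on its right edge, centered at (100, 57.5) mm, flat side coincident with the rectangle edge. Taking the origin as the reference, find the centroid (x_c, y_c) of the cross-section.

x_c = 73.15 mm, y_c = 57.50 mm

Part | A | x̄ᵢ | ȳᵢ | A·x̄ᵢ | A·ȳᵢ
rectangular body | 11500.00 | 50.00 | 57.50 | 575000.00 | 661250.00
semicircular end | 5193.45 | 124.40 | 57.50 | 646084.12 | 298623.11
Σ | 16693.45 |  |  | 1221084.12 | 959873.11
x_c = 1221084.12 / 16693.45 = 73.15 mm
y_c = 959873.11 / 16693.45 = 57.50 mm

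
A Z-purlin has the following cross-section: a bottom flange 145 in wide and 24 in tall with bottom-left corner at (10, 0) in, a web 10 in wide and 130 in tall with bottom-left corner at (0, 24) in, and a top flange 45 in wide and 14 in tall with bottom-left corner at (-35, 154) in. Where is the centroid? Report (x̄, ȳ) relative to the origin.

x̄ = 52.81 in, ȳ = 47.85 in

bottom flange: A = 145 × 24 = 3480.00, centroid at (82.50, 12.00).
web: A = 10 × 130 = 1300.00, centroid at (5.00, 89.00).
top flange: A = 45 × 14 = 630.00, centroid at (-12.50, 161.00).
ΣA = 5410.00 in²
ΣAx̄ = (3480.00)(82.50) + (1300.00)(5.00) + (630.00)(-12.50) = 285725.00 in³
ΣAȳ = (3480.00)(12.00) + (1300.00)(89.00) + (630.00)(161.00) = 258890.00 in³
x̄ = 285725.00 / 5410.00 = 52.81 in
ȳ = 258890.00 / 5410.00 = 47.85 in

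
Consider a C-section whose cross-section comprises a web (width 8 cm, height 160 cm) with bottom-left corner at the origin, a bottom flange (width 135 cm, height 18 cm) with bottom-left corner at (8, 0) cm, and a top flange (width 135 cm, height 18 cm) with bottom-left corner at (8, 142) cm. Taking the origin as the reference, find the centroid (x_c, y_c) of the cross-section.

x_c = 60.59 cm, y_c = 80.00 cm

web: A = 8 × 160 = 1280.00, centroid at (4.00, 80.00).
bottom flange: A = 135 × 18 = 2430.00, centroid at (75.50, 9.00).
top flange: A = 135 × 18 = 2430.00, centroid at (75.50, 151.00).
ΣA = 6140.00 cm²
ΣAx_c = (1280.00)(4.00) + (2430.00)(75.50) + (2430.00)(75.50) = 372050.00 cm³
ΣAy_c = (1280.00)(80.00) + (2430.00)(9.00) + (2430.00)(151.00) = 491200.00 cm³
x_c = 372050.00 / 6140.00 = 60.59 cm
y_c = 491200.00 / 6140.00 = 80.00 cm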